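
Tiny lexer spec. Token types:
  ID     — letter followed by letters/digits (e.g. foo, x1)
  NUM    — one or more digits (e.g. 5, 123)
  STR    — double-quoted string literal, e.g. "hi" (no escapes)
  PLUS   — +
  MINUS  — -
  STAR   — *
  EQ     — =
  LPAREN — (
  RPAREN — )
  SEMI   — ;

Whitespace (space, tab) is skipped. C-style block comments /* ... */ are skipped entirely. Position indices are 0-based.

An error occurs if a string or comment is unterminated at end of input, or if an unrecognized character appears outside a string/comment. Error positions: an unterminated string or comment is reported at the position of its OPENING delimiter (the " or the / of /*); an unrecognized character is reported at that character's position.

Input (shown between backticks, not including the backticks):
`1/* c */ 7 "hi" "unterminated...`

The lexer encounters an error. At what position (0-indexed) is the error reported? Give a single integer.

pos=0: emit NUM '1' (now at pos=1)
pos=1: enter COMMENT mode (saw '/*')
exit COMMENT mode (now at pos=8)
pos=9: emit NUM '7' (now at pos=10)
pos=11: enter STRING mode
pos=11: emit STR "hi" (now at pos=15)
pos=16: enter STRING mode
pos=16: ERROR — unterminated string

Answer: 16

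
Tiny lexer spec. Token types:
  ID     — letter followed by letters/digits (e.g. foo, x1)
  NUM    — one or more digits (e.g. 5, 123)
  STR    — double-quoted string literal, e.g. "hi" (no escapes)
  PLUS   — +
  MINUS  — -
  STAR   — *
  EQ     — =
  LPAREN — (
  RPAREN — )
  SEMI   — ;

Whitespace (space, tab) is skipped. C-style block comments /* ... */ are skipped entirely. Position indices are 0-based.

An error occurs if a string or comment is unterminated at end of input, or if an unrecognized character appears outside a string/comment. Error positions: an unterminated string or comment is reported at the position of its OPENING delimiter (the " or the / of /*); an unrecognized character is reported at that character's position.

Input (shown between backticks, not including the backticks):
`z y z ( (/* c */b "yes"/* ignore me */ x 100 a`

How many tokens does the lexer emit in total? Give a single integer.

Answer: 10

Derivation:
pos=0: emit ID 'z' (now at pos=1)
pos=2: emit ID 'y' (now at pos=3)
pos=4: emit ID 'z' (now at pos=5)
pos=6: emit LPAREN '('
pos=8: emit LPAREN '('
pos=9: enter COMMENT mode (saw '/*')
exit COMMENT mode (now at pos=16)
pos=16: emit ID 'b' (now at pos=17)
pos=18: enter STRING mode
pos=18: emit STR "yes" (now at pos=23)
pos=23: enter COMMENT mode (saw '/*')
exit COMMENT mode (now at pos=38)
pos=39: emit ID 'x' (now at pos=40)
pos=41: emit NUM '100' (now at pos=44)
pos=45: emit ID 'a' (now at pos=46)
DONE. 10 tokens: [ID, ID, ID, LPAREN, LPAREN, ID, STR, ID, NUM, ID]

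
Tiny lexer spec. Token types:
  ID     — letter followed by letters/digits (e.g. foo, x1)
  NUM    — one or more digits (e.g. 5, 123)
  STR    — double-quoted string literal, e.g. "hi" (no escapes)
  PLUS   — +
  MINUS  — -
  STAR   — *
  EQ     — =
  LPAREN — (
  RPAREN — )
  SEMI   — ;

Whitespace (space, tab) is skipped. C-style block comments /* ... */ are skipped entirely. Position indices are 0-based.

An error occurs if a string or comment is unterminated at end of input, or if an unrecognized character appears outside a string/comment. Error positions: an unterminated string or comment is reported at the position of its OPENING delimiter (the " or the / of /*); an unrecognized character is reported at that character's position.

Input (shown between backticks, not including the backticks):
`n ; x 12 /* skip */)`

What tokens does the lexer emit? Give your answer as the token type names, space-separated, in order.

Answer: ID SEMI ID NUM RPAREN

Derivation:
pos=0: emit ID 'n' (now at pos=1)
pos=2: emit SEMI ';'
pos=4: emit ID 'x' (now at pos=5)
pos=6: emit NUM '12' (now at pos=8)
pos=9: enter COMMENT mode (saw '/*')
exit COMMENT mode (now at pos=19)
pos=19: emit RPAREN ')'
DONE. 5 tokens: [ID, SEMI, ID, NUM, RPAREN]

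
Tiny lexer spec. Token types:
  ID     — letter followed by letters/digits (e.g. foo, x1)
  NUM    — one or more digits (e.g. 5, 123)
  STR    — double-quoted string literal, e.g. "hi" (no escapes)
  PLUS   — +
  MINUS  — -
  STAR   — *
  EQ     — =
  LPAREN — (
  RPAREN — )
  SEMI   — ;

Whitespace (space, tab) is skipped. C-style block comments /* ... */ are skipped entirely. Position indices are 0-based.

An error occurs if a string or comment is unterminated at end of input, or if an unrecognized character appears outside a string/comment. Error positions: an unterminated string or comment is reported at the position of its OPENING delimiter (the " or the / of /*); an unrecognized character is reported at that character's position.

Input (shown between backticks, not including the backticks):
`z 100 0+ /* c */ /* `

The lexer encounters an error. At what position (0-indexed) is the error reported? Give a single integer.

Answer: 17

Derivation:
pos=0: emit ID 'z' (now at pos=1)
pos=2: emit NUM '100' (now at pos=5)
pos=6: emit NUM '0' (now at pos=7)
pos=7: emit PLUS '+'
pos=9: enter COMMENT mode (saw '/*')
exit COMMENT mode (now at pos=16)
pos=17: enter COMMENT mode (saw '/*')
pos=17: ERROR — unterminated comment (reached EOF)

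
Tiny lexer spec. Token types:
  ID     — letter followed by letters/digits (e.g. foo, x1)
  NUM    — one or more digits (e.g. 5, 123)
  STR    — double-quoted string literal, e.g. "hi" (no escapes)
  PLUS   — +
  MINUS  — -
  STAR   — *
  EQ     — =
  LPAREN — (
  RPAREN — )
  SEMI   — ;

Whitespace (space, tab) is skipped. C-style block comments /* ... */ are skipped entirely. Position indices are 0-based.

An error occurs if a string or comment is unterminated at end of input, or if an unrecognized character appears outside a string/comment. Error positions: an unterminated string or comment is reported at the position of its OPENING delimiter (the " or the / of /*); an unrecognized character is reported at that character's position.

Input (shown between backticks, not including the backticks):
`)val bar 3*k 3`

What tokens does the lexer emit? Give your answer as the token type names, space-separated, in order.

pos=0: emit RPAREN ')'
pos=1: emit ID 'val' (now at pos=4)
pos=5: emit ID 'bar' (now at pos=8)
pos=9: emit NUM '3' (now at pos=10)
pos=10: emit STAR '*'
pos=11: emit ID 'k' (now at pos=12)
pos=13: emit NUM '3' (now at pos=14)
DONE. 7 tokens: [RPAREN, ID, ID, NUM, STAR, ID, NUM]

Answer: RPAREN ID ID NUM STAR ID NUM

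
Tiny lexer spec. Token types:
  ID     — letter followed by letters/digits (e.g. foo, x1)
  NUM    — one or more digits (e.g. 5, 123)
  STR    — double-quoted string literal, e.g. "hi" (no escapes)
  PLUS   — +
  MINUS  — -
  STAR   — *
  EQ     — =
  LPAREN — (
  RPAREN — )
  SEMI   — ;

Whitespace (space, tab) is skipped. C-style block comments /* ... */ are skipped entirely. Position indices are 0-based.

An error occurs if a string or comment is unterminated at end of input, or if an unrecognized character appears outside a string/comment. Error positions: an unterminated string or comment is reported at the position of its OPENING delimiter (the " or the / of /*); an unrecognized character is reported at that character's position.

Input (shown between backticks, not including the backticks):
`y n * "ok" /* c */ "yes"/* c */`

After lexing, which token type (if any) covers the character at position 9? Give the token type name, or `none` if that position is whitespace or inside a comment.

Answer: STR

Derivation:
pos=0: emit ID 'y' (now at pos=1)
pos=2: emit ID 'n' (now at pos=3)
pos=4: emit STAR '*'
pos=6: enter STRING mode
pos=6: emit STR "ok" (now at pos=10)
pos=11: enter COMMENT mode (saw '/*')
exit COMMENT mode (now at pos=18)
pos=19: enter STRING mode
pos=19: emit STR "yes" (now at pos=24)
pos=24: enter COMMENT mode (saw '/*')
exit COMMENT mode (now at pos=31)
DONE. 5 tokens: [ID, ID, STAR, STR, STR]
Position 9: char is '"' -> STR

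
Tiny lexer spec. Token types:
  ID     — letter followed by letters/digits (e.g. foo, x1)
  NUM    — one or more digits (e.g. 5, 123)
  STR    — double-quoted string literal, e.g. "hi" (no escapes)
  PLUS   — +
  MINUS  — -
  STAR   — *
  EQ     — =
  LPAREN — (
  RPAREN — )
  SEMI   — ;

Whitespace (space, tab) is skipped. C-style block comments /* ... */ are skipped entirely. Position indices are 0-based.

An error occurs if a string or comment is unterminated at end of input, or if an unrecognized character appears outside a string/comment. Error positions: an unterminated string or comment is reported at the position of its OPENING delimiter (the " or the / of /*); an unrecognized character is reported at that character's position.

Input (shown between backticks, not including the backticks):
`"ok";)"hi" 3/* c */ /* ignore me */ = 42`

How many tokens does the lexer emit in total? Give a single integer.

Answer: 7

Derivation:
pos=0: enter STRING mode
pos=0: emit STR "ok" (now at pos=4)
pos=4: emit SEMI ';'
pos=5: emit RPAREN ')'
pos=6: enter STRING mode
pos=6: emit STR "hi" (now at pos=10)
pos=11: emit NUM '3' (now at pos=12)
pos=12: enter COMMENT mode (saw '/*')
exit COMMENT mode (now at pos=19)
pos=20: enter COMMENT mode (saw '/*')
exit COMMENT mode (now at pos=35)
pos=36: emit EQ '='
pos=38: emit NUM '42' (now at pos=40)
DONE. 7 tokens: [STR, SEMI, RPAREN, STR, NUM, EQ, NUM]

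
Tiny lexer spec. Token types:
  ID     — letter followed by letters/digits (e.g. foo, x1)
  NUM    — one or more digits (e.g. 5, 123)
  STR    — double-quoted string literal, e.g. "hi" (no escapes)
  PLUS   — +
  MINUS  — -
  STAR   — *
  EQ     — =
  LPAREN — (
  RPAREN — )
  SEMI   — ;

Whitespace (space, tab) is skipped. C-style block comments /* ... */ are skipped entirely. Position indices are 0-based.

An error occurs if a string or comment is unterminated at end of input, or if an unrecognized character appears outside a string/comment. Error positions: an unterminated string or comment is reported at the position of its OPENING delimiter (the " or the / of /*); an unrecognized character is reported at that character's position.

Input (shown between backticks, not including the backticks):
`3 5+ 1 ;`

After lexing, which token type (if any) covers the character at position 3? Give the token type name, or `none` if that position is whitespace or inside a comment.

Answer: PLUS

Derivation:
pos=0: emit NUM '3' (now at pos=1)
pos=2: emit NUM '5' (now at pos=3)
pos=3: emit PLUS '+'
pos=5: emit NUM '1' (now at pos=6)
pos=7: emit SEMI ';'
DONE. 5 tokens: [NUM, NUM, PLUS, NUM, SEMI]
Position 3: char is '+' -> PLUS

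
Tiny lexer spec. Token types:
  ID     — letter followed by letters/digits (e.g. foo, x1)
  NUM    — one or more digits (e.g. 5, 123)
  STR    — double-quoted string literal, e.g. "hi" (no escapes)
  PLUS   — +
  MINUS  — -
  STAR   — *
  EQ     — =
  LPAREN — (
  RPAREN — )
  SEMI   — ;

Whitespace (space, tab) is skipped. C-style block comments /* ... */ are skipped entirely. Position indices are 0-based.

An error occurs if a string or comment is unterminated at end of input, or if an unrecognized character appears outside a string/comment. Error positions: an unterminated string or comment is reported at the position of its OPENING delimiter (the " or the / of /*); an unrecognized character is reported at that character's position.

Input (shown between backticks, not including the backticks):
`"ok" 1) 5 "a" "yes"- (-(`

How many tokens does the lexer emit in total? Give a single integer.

Answer: 10

Derivation:
pos=0: enter STRING mode
pos=0: emit STR "ok" (now at pos=4)
pos=5: emit NUM '1' (now at pos=6)
pos=6: emit RPAREN ')'
pos=8: emit NUM '5' (now at pos=9)
pos=10: enter STRING mode
pos=10: emit STR "a" (now at pos=13)
pos=14: enter STRING mode
pos=14: emit STR "yes" (now at pos=19)
pos=19: emit MINUS '-'
pos=21: emit LPAREN '('
pos=22: emit MINUS '-'
pos=23: emit LPAREN '('
DONE. 10 tokens: [STR, NUM, RPAREN, NUM, STR, STR, MINUS, LPAREN, MINUS, LPAREN]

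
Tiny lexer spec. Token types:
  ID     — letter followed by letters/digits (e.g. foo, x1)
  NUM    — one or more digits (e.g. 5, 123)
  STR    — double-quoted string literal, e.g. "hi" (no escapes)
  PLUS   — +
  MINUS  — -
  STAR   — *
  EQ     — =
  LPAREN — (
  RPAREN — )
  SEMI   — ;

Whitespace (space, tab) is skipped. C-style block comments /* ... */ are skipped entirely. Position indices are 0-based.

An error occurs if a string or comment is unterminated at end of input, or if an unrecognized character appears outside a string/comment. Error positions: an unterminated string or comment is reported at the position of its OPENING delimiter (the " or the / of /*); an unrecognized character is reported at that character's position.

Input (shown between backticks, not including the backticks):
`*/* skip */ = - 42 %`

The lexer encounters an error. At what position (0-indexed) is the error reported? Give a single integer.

pos=0: emit STAR '*'
pos=1: enter COMMENT mode (saw '/*')
exit COMMENT mode (now at pos=11)
pos=12: emit EQ '='
pos=14: emit MINUS '-'
pos=16: emit NUM '42' (now at pos=18)
pos=19: ERROR — unrecognized char '%'

Answer: 19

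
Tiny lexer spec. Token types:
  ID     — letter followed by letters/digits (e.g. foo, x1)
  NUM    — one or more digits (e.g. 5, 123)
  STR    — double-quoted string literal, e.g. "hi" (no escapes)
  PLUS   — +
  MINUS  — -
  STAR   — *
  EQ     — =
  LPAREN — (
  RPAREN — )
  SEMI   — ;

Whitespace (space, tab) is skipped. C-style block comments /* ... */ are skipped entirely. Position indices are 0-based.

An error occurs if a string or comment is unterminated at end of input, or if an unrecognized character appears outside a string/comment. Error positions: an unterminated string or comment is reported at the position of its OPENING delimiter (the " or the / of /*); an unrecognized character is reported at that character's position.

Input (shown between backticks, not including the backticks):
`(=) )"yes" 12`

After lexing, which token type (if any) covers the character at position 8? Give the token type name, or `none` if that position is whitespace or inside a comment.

pos=0: emit LPAREN '('
pos=1: emit EQ '='
pos=2: emit RPAREN ')'
pos=4: emit RPAREN ')'
pos=5: enter STRING mode
pos=5: emit STR "yes" (now at pos=10)
pos=11: emit NUM '12' (now at pos=13)
DONE. 6 tokens: [LPAREN, EQ, RPAREN, RPAREN, STR, NUM]
Position 8: char is 's' -> STR

Answer: STR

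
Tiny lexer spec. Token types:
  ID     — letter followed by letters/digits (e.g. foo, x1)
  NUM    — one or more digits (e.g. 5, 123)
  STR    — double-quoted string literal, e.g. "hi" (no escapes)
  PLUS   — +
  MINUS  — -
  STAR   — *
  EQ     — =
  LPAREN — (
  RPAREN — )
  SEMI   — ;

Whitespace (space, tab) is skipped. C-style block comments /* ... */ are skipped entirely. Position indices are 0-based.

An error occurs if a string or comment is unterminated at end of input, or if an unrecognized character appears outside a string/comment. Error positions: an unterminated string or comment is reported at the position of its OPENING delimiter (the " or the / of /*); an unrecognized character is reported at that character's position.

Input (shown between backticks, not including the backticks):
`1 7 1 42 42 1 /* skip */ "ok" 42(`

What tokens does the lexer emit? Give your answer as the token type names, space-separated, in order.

Answer: NUM NUM NUM NUM NUM NUM STR NUM LPAREN

Derivation:
pos=0: emit NUM '1' (now at pos=1)
pos=2: emit NUM '7' (now at pos=3)
pos=4: emit NUM '1' (now at pos=5)
pos=6: emit NUM '42' (now at pos=8)
pos=9: emit NUM '42' (now at pos=11)
pos=12: emit NUM '1' (now at pos=13)
pos=14: enter COMMENT mode (saw '/*')
exit COMMENT mode (now at pos=24)
pos=25: enter STRING mode
pos=25: emit STR "ok" (now at pos=29)
pos=30: emit NUM '42' (now at pos=32)
pos=32: emit LPAREN '('
DONE. 9 tokens: [NUM, NUM, NUM, NUM, NUM, NUM, STR, NUM, LPAREN]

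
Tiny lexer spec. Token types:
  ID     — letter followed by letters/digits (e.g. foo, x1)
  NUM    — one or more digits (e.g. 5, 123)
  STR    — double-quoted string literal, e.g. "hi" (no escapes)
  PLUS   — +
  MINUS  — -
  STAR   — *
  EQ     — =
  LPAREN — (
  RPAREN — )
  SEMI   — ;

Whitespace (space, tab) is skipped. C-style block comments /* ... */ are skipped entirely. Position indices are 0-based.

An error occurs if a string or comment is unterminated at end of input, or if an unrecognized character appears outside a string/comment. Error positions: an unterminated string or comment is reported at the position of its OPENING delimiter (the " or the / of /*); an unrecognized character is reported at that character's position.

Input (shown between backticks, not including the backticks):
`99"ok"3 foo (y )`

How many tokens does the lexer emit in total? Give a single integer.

Answer: 7

Derivation:
pos=0: emit NUM '99' (now at pos=2)
pos=2: enter STRING mode
pos=2: emit STR "ok" (now at pos=6)
pos=6: emit NUM '3' (now at pos=7)
pos=8: emit ID 'foo' (now at pos=11)
pos=12: emit LPAREN '('
pos=13: emit ID 'y' (now at pos=14)
pos=15: emit RPAREN ')'
DONE. 7 tokens: [NUM, STR, NUM, ID, LPAREN, ID, RPAREN]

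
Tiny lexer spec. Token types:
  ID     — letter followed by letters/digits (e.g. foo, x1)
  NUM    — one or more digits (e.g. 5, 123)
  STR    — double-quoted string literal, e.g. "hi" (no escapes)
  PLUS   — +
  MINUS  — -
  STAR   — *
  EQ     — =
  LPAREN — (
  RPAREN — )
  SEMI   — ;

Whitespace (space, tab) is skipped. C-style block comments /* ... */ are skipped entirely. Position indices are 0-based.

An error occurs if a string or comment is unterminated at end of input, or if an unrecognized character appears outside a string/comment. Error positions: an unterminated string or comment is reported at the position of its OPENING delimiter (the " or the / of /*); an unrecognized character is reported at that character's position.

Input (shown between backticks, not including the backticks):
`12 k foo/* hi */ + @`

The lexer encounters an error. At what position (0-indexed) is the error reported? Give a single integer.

pos=0: emit NUM '12' (now at pos=2)
pos=3: emit ID 'k' (now at pos=4)
pos=5: emit ID 'foo' (now at pos=8)
pos=8: enter COMMENT mode (saw '/*')
exit COMMENT mode (now at pos=16)
pos=17: emit PLUS '+'
pos=19: ERROR — unrecognized char '@'

Answer: 19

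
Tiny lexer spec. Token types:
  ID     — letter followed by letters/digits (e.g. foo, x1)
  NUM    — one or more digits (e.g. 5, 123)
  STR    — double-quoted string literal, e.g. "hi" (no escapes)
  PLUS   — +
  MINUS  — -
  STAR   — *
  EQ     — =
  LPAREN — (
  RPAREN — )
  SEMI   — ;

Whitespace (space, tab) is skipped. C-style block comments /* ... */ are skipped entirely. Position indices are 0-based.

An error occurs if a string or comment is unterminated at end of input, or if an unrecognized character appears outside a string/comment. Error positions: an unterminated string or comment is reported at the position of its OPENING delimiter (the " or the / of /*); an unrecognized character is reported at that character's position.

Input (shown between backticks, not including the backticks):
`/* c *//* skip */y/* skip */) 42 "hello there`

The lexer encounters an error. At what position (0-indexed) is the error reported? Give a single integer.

Answer: 33

Derivation:
pos=0: enter COMMENT mode (saw '/*')
exit COMMENT mode (now at pos=7)
pos=7: enter COMMENT mode (saw '/*')
exit COMMENT mode (now at pos=17)
pos=17: emit ID 'y' (now at pos=18)
pos=18: enter COMMENT mode (saw '/*')
exit COMMENT mode (now at pos=28)
pos=28: emit RPAREN ')'
pos=30: emit NUM '42' (now at pos=32)
pos=33: enter STRING mode
pos=33: ERROR — unterminated string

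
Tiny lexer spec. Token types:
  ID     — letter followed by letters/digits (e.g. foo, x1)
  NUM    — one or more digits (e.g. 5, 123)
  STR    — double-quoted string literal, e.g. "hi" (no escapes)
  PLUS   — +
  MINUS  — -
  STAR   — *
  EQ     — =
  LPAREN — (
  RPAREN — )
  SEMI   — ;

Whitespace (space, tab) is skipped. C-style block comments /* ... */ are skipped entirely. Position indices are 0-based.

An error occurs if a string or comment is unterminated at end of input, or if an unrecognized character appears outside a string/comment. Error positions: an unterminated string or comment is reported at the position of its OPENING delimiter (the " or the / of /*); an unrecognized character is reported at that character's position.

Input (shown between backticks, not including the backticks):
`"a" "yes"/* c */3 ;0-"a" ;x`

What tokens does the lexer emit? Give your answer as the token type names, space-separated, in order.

pos=0: enter STRING mode
pos=0: emit STR "a" (now at pos=3)
pos=4: enter STRING mode
pos=4: emit STR "yes" (now at pos=9)
pos=9: enter COMMENT mode (saw '/*')
exit COMMENT mode (now at pos=16)
pos=16: emit NUM '3' (now at pos=17)
pos=18: emit SEMI ';'
pos=19: emit NUM '0' (now at pos=20)
pos=20: emit MINUS '-'
pos=21: enter STRING mode
pos=21: emit STR "a" (now at pos=24)
pos=25: emit SEMI ';'
pos=26: emit ID 'x' (now at pos=27)
DONE. 9 tokens: [STR, STR, NUM, SEMI, NUM, MINUS, STR, SEMI, ID]

Answer: STR STR NUM SEMI NUM MINUS STR SEMI ID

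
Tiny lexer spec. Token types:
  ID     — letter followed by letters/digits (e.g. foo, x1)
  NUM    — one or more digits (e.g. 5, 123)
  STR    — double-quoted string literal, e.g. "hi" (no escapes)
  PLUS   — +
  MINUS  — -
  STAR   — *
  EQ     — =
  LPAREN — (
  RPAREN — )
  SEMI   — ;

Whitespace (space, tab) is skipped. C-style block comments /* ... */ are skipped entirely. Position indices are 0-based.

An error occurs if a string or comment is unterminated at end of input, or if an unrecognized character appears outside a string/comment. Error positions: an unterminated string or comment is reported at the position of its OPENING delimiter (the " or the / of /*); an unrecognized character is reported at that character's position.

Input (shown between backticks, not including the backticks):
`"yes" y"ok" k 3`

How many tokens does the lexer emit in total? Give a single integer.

pos=0: enter STRING mode
pos=0: emit STR "yes" (now at pos=5)
pos=6: emit ID 'y' (now at pos=7)
pos=7: enter STRING mode
pos=7: emit STR "ok" (now at pos=11)
pos=12: emit ID 'k' (now at pos=13)
pos=14: emit NUM '3' (now at pos=15)
DONE. 5 tokens: [STR, ID, STR, ID, NUM]

Answer: 5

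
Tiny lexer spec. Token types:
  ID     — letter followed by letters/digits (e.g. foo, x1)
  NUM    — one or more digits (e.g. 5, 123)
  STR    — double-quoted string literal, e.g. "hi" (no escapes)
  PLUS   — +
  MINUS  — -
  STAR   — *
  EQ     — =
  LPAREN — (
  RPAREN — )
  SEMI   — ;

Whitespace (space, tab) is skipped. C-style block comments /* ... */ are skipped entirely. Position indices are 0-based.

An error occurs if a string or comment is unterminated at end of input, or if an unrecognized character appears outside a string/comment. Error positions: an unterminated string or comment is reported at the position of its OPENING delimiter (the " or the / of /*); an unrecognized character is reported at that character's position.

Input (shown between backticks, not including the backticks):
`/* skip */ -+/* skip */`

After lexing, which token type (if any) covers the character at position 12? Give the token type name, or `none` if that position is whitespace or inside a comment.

pos=0: enter COMMENT mode (saw '/*')
exit COMMENT mode (now at pos=10)
pos=11: emit MINUS '-'
pos=12: emit PLUS '+'
pos=13: enter COMMENT mode (saw '/*')
exit COMMENT mode (now at pos=23)
DONE. 2 tokens: [MINUS, PLUS]
Position 12: char is '+' -> PLUS

Answer: PLUS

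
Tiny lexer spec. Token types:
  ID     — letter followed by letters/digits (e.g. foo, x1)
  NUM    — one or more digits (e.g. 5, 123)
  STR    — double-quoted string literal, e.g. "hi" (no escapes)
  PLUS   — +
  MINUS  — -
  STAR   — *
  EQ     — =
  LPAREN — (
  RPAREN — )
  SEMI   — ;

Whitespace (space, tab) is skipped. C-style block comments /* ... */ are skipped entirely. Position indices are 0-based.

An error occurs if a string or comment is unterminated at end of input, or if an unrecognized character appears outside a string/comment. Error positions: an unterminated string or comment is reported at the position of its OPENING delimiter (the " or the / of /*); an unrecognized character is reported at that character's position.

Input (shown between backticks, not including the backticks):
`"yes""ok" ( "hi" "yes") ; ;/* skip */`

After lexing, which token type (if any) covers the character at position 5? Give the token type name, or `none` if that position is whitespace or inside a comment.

Answer: STR

Derivation:
pos=0: enter STRING mode
pos=0: emit STR "yes" (now at pos=5)
pos=5: enter STRING mode
pos=5: emit STR "ok" (now at pos=9)
pos=10: emit LPAREN '('
pos=12: enter STRING mode
pos=12: emit STR "hi" (now at pos=16)
pos=17: enter STRING mode
pos=17: emit STR "yes" (now at pos=22)
pos=22: emit RPAREN ')'
pos=24: emit SEMI ';'
pos=26: emit SEMI ';'
pos=27: enter COMMENT mode (saw '/*')
exit COMMENT mode (now at pos=37)
DONE. 8 tokens: [STR, STR, LPAREN, STR, STR, RPAREN, SEMI, SEMI]
Position 5: char is '"' -> STR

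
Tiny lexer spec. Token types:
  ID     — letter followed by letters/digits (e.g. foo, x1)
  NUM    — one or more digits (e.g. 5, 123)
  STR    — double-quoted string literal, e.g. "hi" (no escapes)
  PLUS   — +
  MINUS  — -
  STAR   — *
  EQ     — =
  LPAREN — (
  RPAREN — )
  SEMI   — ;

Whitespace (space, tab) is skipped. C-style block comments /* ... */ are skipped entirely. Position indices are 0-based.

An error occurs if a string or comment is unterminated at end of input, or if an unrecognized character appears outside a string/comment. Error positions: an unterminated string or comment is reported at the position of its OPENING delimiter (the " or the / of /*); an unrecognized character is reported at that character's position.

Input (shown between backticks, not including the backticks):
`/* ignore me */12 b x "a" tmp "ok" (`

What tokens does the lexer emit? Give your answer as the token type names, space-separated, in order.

pos=0: enter COMMENT mode (saw '/*')
exit COMMENT mode (now at pos=15)
pos=15: emit NUM '12' (now at pos=17)
pos=18: emit ID 'b' (now at pos=19)
pos=20: emit ID 'x' (now at pos=21)
pos=22: enter STRING mode
pos=22: emit STR "a" (now at pos=25)
pos=26: emit ID 'tmp' (now at pos=29)
pos=30: enter STRING mode
pos=30: emit STR "ok" (now at pos=34)
pos=35: emit LPAREN '('
DONE. 7 tokens: [NUM, ID, ID, STR, ID, STR, LPAREN]

Answer: NUM ID ID STR ID STR LPAREN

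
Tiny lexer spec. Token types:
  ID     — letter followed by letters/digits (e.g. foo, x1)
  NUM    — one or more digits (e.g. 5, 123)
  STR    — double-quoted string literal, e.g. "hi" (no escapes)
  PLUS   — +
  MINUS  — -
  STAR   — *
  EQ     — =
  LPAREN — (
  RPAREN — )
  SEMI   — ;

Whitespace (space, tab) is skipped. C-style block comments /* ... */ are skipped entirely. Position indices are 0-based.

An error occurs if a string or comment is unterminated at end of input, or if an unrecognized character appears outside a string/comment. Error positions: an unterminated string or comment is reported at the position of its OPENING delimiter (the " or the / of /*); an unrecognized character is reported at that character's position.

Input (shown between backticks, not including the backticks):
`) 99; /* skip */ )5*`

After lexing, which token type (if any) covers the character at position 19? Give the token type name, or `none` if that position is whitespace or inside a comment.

Answer: STAR

Derivation:
pos=0: emit RPAREN ')'
pos=2: emit NUM '99' (now at pos=4)
pos=4: emit SEMI ';'
pos=6: enter COMMENT mode (saw '/*')
exit COMMENT mode (now at pos=16)
pos=17: emit RPAREN ')'
pos=18: emit NUM '5' (now at pos=19)
pos=19: emit STAR '*'
DONE. 6 tokens: [RPAREN, NUM, SEMI, RPAREN, NUM, STAR]
Position 19: char is '*' -> STAR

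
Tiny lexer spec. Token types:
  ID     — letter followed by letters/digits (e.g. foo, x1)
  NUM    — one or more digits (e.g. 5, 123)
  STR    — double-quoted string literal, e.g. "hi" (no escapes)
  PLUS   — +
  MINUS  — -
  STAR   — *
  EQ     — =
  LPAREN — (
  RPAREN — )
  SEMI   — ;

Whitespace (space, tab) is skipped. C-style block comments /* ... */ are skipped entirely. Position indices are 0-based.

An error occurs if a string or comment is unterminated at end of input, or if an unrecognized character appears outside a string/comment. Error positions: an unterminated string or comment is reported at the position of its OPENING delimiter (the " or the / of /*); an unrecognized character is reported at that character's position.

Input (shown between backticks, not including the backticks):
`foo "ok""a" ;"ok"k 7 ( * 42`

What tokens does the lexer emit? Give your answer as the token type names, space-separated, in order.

Answer: ID STR STR SEMI STR ID NUM LPAREN STAR NUM

Derivation:
pos=0: emit ID 'foo' (now at pos=3)
pos=4: enter STRING mode
pos=4: emit STR "ok" (now at pos=8)
pos=8: enter STRING mode
pos=8: emit STR "a" (now at pos=11)
pos=12: emit SEMI ';'
pos=13: enter STRING mode
pos=13: emit STR "ok" (now at pos=17)
pos=17: emit ID 'k' (now at pos=18)
pos=19: emit NUM '7' (now at pos=20)
pos=21: emit LPAREN '('
pos=23: emit STAR '*'
pos=25: emit NUM '42' (now at pos=27)
DONE. 10 tokens: [ID, STR, STR, SEMI, STR, ID, NUM, LPAREN, STAR, NUM]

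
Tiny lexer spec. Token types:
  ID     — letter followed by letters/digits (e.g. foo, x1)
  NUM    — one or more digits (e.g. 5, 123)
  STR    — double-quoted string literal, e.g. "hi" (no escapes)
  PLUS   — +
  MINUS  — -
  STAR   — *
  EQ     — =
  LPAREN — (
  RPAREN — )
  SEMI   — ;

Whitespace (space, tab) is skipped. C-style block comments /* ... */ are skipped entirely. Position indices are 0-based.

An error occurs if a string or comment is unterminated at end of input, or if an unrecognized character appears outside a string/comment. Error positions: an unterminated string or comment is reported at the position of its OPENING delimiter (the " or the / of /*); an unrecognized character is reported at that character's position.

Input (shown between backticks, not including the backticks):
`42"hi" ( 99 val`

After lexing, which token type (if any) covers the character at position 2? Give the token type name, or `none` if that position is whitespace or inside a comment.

pos=0: emit NUM '42' (now at pos=2)
pos=2: enter STRING mode
pos=2: emit STR "hi" (now at pos=6)
pos=7: emit LPAREN '('
pos=9: emit NUM '99' (now at pos=11)
pos=12: emit ID 'val' (now at pos=15)
DONE. 5 tokens: [NUM, STR, LPAREN, NUM, ID]
Position 2: char is '"' -> STR

Answer: STR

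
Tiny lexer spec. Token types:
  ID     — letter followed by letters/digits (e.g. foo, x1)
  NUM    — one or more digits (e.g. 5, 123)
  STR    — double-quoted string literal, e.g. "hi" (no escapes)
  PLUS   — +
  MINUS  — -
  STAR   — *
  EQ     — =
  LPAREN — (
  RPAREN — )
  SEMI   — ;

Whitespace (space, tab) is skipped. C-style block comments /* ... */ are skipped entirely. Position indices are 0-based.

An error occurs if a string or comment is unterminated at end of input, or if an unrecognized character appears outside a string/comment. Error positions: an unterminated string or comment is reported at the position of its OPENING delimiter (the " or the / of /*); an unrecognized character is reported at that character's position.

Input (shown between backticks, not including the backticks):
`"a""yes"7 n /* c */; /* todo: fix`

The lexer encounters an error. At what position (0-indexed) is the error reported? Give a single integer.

Answer: 21

Derivation:
pos=0: enter STRING mode
pos=0: emit STR "a" (now at pos=3)
pos=3: enter STRING mode
pos=3: emit STR "yes" (now at pos=8)
pos=8: emit NUM '7' (now at pos=9)
pos=10: emit ID 'n' (now at pos=11)
pos=12: enter COMMENT mode (saw '/*')
exit COMMENT mode (now at pos=19)
pos=19: emit SEMI ';'
pos=21: enter COMMENT mode (saw '/*')
pos=21: ERROR — unterminated comment (reached EOF)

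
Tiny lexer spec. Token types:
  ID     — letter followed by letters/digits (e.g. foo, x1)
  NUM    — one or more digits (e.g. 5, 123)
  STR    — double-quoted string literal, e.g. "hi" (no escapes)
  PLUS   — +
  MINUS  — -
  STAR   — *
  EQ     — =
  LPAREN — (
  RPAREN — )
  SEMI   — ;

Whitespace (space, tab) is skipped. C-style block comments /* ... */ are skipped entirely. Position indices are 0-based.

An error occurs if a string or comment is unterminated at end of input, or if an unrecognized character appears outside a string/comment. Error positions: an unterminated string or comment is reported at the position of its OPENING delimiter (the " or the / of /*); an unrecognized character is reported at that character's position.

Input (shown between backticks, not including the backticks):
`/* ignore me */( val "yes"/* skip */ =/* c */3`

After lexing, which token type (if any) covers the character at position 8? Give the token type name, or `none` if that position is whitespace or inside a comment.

pos=0: enter COMMENT mode (saw '/*')
exit COMMENT mode (now at pos=15)
pos=15: emit LPAREN '('
pos=17: emit ID 'val' (now at pos=20)
pos=21: enter STRING mode
pos=21: emit STR "yes" (now at pos=26)
pos=26: enter COMMENT mode (saw '/*')
exit COMMENT mode (now at pos=36)
pos=37: emit EQ '='
pos=38: enter COMMENT mode (saw '/*')
exit COMMENT mode (now at pos=45)
pos=45: emit NUM '3' (now at pos=46)
DONE. 5 tokens: [LPAREN, ID, STR, EQ, NUM]
Position 8: char is 'e' -> none

Answer: none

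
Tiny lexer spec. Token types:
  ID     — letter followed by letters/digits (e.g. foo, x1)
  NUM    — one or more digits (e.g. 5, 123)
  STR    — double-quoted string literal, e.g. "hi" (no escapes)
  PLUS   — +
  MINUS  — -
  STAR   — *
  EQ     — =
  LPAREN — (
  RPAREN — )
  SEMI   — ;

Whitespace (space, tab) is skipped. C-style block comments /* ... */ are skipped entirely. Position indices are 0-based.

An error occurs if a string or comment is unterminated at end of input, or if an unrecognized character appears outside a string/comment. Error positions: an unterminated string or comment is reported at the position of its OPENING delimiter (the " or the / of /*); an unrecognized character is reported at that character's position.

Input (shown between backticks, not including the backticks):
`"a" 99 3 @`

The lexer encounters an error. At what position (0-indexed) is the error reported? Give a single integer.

pos=0: enter STRING mode
pos=0: emit STR "a" (now at pos=3)
pos=4: emit NUM '99' (now at pos=6)
pos=7: emit NUM '3' (now at pos=8)
pos=9: ERROR — unrecognized char '@'

Answer: 9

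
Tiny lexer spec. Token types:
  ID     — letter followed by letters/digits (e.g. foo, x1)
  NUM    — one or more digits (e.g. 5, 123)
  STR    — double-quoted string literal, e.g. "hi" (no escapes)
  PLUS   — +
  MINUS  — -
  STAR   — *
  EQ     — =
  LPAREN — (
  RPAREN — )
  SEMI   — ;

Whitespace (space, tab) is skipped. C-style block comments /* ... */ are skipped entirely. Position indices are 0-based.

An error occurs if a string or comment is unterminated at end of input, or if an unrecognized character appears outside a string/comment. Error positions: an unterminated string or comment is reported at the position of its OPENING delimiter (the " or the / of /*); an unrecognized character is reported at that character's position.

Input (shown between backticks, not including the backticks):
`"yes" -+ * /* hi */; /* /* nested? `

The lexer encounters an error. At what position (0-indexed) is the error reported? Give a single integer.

Answer: 21

Derivation:
pos=0: enter STRING mode
pos=0: emit STR "yes" (now at pos=5)
pos=6: emit MINUS '-'
pos=7: emit PLUS '+'
pos=9: emit STAR '*'
pos=11: enter COMMENT mode (saw '/*')
exit COMMENT mode (now at pos=19)
pos=19: emit SEMI ';'
pos=21: enter COMMENT mode (saw '/*')
pos=21: ERROR — unterminated comment (reached EOF)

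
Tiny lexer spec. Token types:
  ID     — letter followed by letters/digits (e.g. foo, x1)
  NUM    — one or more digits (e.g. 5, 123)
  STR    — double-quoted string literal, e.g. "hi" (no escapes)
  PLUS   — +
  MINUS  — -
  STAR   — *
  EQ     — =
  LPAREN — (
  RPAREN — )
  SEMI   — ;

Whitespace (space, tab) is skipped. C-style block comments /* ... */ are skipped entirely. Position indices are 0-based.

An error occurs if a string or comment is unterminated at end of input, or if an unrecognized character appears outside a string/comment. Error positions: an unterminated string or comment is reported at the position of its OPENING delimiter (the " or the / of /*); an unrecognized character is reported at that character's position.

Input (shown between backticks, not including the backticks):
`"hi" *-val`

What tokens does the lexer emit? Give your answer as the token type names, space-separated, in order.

Answer: STR STAR MINUS ID

Derivation:
pos=0: enter STRING mode
pos=0: emit STR "hi" (now at pos=4)
pos=5: emit STAR '*'
pos=6: emit MINUS '-'
pos=7: emit ID 'val' (now at pos=10)
DONE. 4 tokens: [STR, STAR, MINUS, ID]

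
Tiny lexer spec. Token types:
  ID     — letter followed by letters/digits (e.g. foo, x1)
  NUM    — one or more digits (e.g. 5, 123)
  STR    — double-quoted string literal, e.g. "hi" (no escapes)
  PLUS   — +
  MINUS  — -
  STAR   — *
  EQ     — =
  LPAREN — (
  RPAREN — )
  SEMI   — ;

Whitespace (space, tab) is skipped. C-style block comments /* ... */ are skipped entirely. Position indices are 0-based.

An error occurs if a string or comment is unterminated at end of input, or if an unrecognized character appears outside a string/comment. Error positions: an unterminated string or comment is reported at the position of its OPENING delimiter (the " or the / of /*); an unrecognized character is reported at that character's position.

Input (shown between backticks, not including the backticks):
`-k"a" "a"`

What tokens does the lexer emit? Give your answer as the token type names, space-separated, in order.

pos=0: emit MINUS '-'
pos=1: emit ID 'k' (now at pos=2)
pos=2: enter STRING mode
pos=2: emit STR "a" (now at pos=5)
pos=6: enter STRING mode
pos=6: emit STR "a" (now at pos=9)
DONE. 4 tokens: [MINUS, ID, STR, STR]

Answer: MINUS ID STR STR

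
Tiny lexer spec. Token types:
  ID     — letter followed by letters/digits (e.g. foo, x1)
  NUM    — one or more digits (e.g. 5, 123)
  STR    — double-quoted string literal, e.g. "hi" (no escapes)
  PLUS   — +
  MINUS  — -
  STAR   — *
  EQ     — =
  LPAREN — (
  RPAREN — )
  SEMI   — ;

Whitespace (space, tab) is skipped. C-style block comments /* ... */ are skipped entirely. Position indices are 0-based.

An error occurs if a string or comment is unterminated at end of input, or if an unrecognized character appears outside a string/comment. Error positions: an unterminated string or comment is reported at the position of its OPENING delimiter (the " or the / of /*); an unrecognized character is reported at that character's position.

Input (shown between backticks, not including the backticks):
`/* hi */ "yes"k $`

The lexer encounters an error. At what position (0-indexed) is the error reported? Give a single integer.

Answer: 16

Derivation:
pos=0: enter COMMENT mode (saw '/*')
exit COMMENT mode (now at pos=8)
pos=9: enter STRING mode
pos=9: emit STR "yes" (now at pos=14)
pos=14: emit ID 'k' (now at pos=15)
pos=16: ERROR — unrecognized char '$'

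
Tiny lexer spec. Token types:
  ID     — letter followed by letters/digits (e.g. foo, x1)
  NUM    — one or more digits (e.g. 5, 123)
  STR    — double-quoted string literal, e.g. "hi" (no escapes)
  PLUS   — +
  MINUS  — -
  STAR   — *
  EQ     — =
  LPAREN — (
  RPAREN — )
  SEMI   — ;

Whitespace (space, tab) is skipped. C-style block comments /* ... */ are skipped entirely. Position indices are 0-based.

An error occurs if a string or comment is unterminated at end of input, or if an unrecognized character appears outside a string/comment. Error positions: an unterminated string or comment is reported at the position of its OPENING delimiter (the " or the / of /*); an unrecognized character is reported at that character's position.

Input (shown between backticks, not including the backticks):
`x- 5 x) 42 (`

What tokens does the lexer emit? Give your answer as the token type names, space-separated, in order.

pos=0: emit ID 'x' (now at pos=1)
pos=1: emit MINUS '-'
pos=3: emit NUM '5' (now at pos=4)
pos=5: emit ID 'x' (now at pos=6)
pos=6: emit RPAREN ')'
pos=8: emit NUM '42' (now at pos=10)
pos=11: emit LPAREN '('
DONE. 7 tokens: [ID, MINUS, NUM, ID, RPAREN, NUM, LPAREN]

Answer: ID MINUS NUM ID RPAREN NUM LPAREN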